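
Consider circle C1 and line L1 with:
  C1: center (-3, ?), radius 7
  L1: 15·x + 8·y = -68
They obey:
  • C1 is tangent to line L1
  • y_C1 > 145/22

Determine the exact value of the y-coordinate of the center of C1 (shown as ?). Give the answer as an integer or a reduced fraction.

1. [C1‖L1]  y_C1² + (23/4)y_C1 − 213 = 0  ⇒  y_C1 = -71/4 or 12
2. given y_C1 > 145/22: keep 12

12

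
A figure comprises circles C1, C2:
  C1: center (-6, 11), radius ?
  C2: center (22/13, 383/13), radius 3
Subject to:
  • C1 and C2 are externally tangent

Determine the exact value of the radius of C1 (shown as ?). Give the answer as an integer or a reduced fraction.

1. [ext C1·C2]  r_C1² + 6r_C1 − 391 = 0  ⇒  r_C1 = 17 (r>0 drops 1)

17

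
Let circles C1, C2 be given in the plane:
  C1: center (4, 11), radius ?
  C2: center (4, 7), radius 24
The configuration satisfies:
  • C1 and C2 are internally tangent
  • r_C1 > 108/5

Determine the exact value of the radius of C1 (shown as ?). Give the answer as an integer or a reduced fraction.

1. [int C1,C2]  r_C1² − 48r_C1 + 560 = 0  ⇒  r_C1 = 20 or 28
2. given r_C1 > 108/5: keep 28

28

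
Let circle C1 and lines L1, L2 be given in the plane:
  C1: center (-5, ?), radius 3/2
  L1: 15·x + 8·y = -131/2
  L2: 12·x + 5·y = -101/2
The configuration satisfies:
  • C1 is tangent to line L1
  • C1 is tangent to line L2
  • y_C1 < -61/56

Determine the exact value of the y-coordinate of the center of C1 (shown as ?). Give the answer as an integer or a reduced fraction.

1. [C1‖L1]  y_C1² − (19/8)y_C1 − 35/4 = 0  ⇒  y_C1 = -2 or 35/8
2. [C1‖L2]  y_C1² − (19/5)y_C1 − 58/5 = 0  ⇒  y_C1 = -2 or 29/5

-2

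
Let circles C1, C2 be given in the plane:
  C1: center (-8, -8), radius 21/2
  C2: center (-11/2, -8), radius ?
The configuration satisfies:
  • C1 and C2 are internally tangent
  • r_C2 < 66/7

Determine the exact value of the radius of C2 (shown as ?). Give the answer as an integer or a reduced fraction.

8

1. [int C1,C2]  r_C2² − 21r_C2 + 104 = 0  ⇒  r_C2 = 8 or 13
2. given r_C2 < 66/7: keep 8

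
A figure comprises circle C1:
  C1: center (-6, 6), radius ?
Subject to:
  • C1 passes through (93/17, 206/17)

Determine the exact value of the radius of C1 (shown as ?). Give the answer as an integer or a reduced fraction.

13

1. [C1∋P]  r_C1² − 169 = 0  ⇒  r_C1 = 13 (r>0 drops 1)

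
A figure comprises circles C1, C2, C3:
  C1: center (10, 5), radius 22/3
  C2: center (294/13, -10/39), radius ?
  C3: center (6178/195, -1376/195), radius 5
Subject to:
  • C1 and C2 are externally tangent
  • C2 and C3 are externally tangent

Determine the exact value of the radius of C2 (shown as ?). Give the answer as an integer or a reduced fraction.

19/3

1. [ext C1·C2]  r_C2² + (44/3)r_C2 − 133 = 0  ⇒  r_C2 = 19/3 (r>0 drops 1)
2. [ext C2·C3]  r_C2² + 10r_C2 − 931/9 = 0  ⇒  r_C2 = 19/3 (r>0 drops 1)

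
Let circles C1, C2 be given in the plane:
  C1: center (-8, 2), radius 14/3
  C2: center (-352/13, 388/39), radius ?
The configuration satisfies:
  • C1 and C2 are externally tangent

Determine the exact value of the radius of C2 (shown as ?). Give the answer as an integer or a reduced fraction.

16

1. [ext C1·C2]  r_C2² + (28/3)r_C2 − 1216/3 = 0  ⇒  r_C2 = 16 (r>0 drops 1)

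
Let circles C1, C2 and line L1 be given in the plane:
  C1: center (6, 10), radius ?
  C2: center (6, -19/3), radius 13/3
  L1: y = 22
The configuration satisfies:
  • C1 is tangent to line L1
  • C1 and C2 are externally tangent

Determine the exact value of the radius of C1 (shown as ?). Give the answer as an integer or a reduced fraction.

12

1. [C1‖L1]  r_C1² − 144 = 0  ⇒  r_C1 = 12 (r>0 drops 1)
2. [ext C1·C2]  r_C1² + (26/3)r_C1 − 248 = 0  ⇒  r_C1 = 12 (r>0 drops 1)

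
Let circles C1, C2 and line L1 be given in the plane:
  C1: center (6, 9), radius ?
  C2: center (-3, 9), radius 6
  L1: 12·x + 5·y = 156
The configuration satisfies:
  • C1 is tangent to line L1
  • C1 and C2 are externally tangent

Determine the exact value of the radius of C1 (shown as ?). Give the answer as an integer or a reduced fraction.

3

1. [C1‖L1]  r_C1² − 9 = 0  ⇒  r_C1 = 3 (r>0 drops 1)
2. [ext C1·C2]  r_C1² + 12r_C1 − 45 = 0  ⇒  r_C1 = 3 (r>0 drops 1)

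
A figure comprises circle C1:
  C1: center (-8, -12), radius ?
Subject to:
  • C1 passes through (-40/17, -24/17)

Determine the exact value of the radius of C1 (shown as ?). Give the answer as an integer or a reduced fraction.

12

1. [C1∋P]  r_C1² − 144 = 0  ⇒  r_C1 = 12 (r>0 drops 1)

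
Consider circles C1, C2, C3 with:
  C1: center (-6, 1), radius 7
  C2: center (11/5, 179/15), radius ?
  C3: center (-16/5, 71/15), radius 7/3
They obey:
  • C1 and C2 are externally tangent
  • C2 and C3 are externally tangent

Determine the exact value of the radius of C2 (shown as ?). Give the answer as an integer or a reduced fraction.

1. [ext C1·C2]  r_C2² + 14r_C2 − 1240/9 = 0  ⇒  r_C2 = 20/3 (r>0 drops 1)
2. [ext C2·C3]  r_C2² + (14/3)r_C2 − 680/9 = 0  ⇒  r_C2 = 20/3 (r>0 drops 1)

20/3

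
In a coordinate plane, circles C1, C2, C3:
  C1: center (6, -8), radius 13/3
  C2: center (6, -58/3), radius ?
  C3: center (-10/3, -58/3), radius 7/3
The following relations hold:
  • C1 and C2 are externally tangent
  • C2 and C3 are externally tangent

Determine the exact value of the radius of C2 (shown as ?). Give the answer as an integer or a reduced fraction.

1. [ext C1·C2]  r_C2² + (26/3)r_C2 − 329/3 = 0  ⇒  r_C2 = 7 (r>0 drops 1)
2. [ext C2·C3]  r_C2² + (14/3)r_C2 − 245/3 = 0  ⇒  r_C2 = 7 (r>0 drops 1)

7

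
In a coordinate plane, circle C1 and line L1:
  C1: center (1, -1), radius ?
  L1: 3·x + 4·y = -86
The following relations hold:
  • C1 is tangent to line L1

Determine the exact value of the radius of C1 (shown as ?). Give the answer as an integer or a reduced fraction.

1. [C1‖L1]  r_C1² − 289 = 0  ⇒  r_C1 = 17 (r>0 drops 1)

17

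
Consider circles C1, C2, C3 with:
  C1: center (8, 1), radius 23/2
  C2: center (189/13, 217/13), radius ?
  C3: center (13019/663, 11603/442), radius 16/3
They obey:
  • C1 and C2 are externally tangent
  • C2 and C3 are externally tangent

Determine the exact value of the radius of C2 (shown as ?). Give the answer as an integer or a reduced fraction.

11/2

1. [ext C1·C2]  r_C2² + 23r_C2 − 627/4 = 0  ⇒  r_C2 = 11/2 (r>0 drops 1)
2. [ext C2·C3]  r_C2² + (32/3)r_C2 − 1067/12 = 0  ⇒  r_C2 = 11/2 (r>0 drops 1)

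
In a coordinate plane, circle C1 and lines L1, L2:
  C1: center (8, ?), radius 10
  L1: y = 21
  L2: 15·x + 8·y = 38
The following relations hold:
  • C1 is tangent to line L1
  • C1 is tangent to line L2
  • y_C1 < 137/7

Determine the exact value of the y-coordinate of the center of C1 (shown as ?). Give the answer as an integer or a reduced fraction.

11

1. [C1‖L1]  y_C1² − 42y_C1 + 341 = 0  ⇒  y_C1 = 11 or 31
2. [C1‖L2]  y_C1² + (41/2)y_C1 − 693/2 = 0  ⇒  y_C1 = -63/2 or 11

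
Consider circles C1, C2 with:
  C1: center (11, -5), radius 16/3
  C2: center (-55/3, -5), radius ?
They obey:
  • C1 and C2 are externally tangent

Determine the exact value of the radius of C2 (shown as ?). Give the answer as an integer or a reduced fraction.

24

1. [ext C1·C2]  r_C2² + (32/3)r_C2 − 832 = 0  ⇒  r_C2 = 24 (r>0 drops 1)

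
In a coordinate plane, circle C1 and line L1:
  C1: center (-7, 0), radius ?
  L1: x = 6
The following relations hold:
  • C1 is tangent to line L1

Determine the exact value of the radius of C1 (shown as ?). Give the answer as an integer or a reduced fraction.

13

1. [C1‖L1]  r_C1² − 169 = 0  ⇒  r_C1 = 13 (r>0 drops 1)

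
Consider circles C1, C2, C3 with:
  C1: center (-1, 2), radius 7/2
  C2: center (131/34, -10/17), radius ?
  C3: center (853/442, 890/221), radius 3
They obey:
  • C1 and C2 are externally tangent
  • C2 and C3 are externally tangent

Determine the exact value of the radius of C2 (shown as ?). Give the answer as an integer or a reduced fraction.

1. [ext C1·C2]  r_C2² + 7r_C2 − 18 = 0  ⇒  r_C2 = 2 (r>0 drops 1)
2. [ext C2·C3]  r_C2² + 6r_C2 − 16 = 0  ⇒  r_C2 = 2 (r>0 drops 1)

2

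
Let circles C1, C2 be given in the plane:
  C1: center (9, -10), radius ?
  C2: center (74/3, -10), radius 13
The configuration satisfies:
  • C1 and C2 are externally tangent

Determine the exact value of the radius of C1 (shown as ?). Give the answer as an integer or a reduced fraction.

8/3

1. [ext C1·C2]  r_C1² + 26r_C1 − 688/9 = 0  ⇒  r_C1 = 8/3 (r>0 drops 1)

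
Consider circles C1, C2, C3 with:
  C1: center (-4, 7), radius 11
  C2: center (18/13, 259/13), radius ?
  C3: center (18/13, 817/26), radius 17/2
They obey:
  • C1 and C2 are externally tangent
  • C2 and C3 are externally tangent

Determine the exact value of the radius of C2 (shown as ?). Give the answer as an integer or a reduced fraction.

1. [ext C1·C2]  r_C2² + 22r_C2 − 75 = 0  ⇒  r_C2 = 3 (r>0 drops 1)
2. [ext C2·C3]  r_C2² + 17r_C2 − 60 = 0  ⇒  r_C2 = 3 (r>0 drops 1)

3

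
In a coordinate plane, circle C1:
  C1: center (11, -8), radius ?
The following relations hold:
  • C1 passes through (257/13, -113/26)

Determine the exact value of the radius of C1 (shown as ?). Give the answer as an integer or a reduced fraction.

19/2

1. [C1∋P]  r_C1² − 361/4 = 0  ⇒  r_C1 = 19/2 (r>0 drops 1)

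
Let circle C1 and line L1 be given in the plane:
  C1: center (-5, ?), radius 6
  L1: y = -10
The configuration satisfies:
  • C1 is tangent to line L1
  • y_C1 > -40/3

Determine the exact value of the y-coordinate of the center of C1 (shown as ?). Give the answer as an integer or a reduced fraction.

-4

1. [C1‖L1]  y_C1² + 20y_C1 + 64 = 0  ⇒  y_C1 = -16 or -4
2. given y_C1 > -40/3: keep -4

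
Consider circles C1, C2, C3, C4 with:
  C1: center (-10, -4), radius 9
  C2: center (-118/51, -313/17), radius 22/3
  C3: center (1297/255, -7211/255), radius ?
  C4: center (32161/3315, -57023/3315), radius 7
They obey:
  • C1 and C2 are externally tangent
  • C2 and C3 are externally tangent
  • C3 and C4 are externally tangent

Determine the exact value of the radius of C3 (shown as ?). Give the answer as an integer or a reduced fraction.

1. [ext C2·C3]  r_C3² + (44/3)r_C3 − 295/3 = 0  ⇒  r_C3 = 5 (r>0 drops 1)
2. [ext C3·C4]  r_C3² + 14r_C3 − 95 = 0  ⇒  r_C3 = 5 (r>0 drops 1)

5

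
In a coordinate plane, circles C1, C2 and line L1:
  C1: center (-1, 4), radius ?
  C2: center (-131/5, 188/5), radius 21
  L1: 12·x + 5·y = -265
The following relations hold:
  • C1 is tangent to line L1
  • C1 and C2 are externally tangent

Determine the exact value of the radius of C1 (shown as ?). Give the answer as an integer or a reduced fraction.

21

1. [C1‖L1]  r_C1² − 441 = 0  ⇒  r_C1 = 21 (r>0 drops 1)
2. [ext C1·C2]  r_C1² + 42r_C1 − 1323 = 0  ⇒  r_C1 = 21 (r>0 drops 1)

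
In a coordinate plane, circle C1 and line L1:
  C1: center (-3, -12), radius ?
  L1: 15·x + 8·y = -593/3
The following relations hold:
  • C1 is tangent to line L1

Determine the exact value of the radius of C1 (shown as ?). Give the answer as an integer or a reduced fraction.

10/3

1. [C1‖L1]  r_C1² − 100/9 = 0  ⇒  r_C1 = 10/3 (r>0 drops 1)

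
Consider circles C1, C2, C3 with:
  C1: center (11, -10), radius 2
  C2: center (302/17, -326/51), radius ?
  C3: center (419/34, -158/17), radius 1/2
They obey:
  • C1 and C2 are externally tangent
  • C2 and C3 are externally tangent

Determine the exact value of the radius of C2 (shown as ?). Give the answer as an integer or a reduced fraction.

1. [ext C1·C2]  r_C2² + 4r_C2 − 493/9 = 0  ⇒  r_C2 = 17/3 (r>0 drops 1)
2. [ext C2·C3]  r_C2² + 1r_C2 − 340/9 = 0  ⇒  r_C2 = 17/3 (r>0 drops 1)

17/3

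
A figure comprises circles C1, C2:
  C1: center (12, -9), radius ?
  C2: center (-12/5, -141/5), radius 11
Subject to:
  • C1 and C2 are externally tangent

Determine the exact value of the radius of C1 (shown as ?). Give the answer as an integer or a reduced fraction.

1. [ext C1·C2]  r_C1² + 22r_C1 − 455 = 0  ⇒  r_C1 = 13 (r>0 drops 1)

13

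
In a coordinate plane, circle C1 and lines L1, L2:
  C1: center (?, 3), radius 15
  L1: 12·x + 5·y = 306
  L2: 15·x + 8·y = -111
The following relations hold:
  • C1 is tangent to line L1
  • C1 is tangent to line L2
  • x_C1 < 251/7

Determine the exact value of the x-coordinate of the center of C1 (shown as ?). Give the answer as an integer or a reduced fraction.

8

1. [C1‖L1]  x_C1² − (97/2)x_C1 + 324 = 0  ⇒  x_C1 = 8 or 81/2
2. [C1‖L2]  x_C1² + 18x_C1 − 208 = 0  ⇒  x_C1 = -26 or 8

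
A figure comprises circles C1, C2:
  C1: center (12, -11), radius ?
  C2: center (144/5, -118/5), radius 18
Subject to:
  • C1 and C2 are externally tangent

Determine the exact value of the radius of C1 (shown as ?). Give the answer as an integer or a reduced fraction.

3

1. [ext C1·C2]  r_C1² + 36r_C1 − 117 = 0  ⇒  r_C1 = 3 (r>0 drops 1)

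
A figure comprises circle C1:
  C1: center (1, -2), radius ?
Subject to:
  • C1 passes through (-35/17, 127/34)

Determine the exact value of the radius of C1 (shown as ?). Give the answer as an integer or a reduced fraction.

13/2

1. [C1∋P]  r_C1² − 169/4 = 0  ⇒  r_C1 = 13/2 (r>0 drops 1)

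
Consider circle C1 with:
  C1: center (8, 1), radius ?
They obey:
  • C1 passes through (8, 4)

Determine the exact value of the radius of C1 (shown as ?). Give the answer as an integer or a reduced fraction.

1. [C1∋P]  r_C1² − 9 = 0  ⇒  r_C1 = 3 (r>0 drops 1)

3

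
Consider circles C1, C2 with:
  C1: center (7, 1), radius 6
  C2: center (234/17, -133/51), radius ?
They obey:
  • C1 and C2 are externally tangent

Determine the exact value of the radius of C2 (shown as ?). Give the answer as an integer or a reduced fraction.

1. [ext C1·C2]  r_C2² + 12r_C2 − 205/9 = 0  ⇒  r_C2 = 5/3 (r>0 drops 1)

5/3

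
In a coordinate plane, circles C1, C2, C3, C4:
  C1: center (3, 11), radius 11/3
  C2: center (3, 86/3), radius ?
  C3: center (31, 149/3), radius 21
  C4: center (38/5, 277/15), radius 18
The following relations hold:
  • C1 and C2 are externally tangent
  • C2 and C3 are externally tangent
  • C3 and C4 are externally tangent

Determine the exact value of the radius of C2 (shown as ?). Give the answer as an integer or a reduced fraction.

1. [ext C1·C2]  r_C2² + (22/3)r_C2 − 896/3 = 0  ⇒  r_C2 = 14 (r>0 drops 1)
2. [ext C2·C3]  r_C2² + 42r_C2 − 784 = 0  ⇒  r_C2 = 14 (r>0 drops 1)

14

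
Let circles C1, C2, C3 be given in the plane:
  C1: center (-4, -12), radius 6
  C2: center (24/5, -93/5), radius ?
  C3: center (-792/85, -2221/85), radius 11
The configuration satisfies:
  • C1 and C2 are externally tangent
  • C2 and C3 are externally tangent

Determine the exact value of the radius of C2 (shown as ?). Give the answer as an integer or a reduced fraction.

5

1. [ext C1·C2]  r_C2² + 12r_C2 − 85 = 0  ⇒  r_C2 = 5 (r>0 drops 1)
2. [ext C2·C3]  r_C2² + 22r_C2 − 135 = 0  ⇒  r_C2 = 5 (r>0 drops 1)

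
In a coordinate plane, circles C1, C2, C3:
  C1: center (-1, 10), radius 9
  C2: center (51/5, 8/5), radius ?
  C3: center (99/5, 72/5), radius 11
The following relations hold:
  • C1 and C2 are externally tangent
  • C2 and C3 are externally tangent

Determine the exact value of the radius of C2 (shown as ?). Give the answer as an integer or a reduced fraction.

1. [ext C1·C2]  r_C2² + 18r_C2 − 115 = 0  ⇒  r_C2 = 5 (r>0 drops 1)
2. [ext C2·C3]  r_C2² + 22r_C2 − 135 = 0  ⇒  r_C2 = 5 (r>0 drops 1)

5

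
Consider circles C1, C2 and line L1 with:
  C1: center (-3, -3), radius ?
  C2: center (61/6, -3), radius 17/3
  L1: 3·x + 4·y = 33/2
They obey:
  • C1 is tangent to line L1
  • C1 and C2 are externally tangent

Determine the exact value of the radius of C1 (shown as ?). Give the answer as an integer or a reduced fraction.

15/2

1. [C1‖L1]  r_C1² − 225/4 = 0  ⇒  r_C1 = 15/2 (r>0 drops 1)
2. [ext C1·C2]  r_C1² + (34/3)r_C1 − 565/4 = 0  ⇒  r_C1 = 15/2 (r>0 drops 1)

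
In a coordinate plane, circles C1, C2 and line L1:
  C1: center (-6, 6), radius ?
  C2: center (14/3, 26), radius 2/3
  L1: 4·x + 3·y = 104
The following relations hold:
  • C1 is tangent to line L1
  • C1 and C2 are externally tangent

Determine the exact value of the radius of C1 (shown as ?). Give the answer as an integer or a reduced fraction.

1. [C1‖L1]  r_C1² − 484 = 0  ⇒  r_C1 = 22 (r>0 drops 1)
2. [ext C1·C2]  r_C1² + (4/3)r_C1 − 1540/3 = 0  ⇒  r_C1 = 22 (r>0 drops 1)

22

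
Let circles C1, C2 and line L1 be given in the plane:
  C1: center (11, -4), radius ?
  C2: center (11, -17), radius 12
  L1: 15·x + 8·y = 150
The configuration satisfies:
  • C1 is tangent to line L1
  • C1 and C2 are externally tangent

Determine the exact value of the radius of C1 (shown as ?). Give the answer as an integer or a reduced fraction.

1. [C1‖L1]  r_C1² − 1 = 0  ⇒  r_C1 = 1 (r>0 drops 1)
2. [ext C1·C2]  r_C1² + 24r_C1 − 25 = 0  ⇒  r_C1 = 1 (r>0 drops 1)

1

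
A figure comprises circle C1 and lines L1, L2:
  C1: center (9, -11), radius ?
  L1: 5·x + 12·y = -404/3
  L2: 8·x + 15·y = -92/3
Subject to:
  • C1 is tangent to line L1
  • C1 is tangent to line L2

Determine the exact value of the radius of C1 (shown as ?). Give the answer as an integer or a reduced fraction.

11/3

1. [C1‖L1]  r_C1² − 121/9 = 0  ⇒  r_C1 = 11/3 (r>0 drops 1)
2. [C1‖L2]  r_C1² − 121/9 = 0  ⇒  r_C1 = 11/3 (r>0 drops 1)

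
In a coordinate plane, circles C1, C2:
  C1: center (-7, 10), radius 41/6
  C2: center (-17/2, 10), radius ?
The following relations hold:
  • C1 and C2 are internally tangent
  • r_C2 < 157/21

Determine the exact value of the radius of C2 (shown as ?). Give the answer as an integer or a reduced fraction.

1. [int C1,C2]  r_C2² − (41/3)r_C2 + 400/9 = 0  ⇒  r_C2 = 16/3 or 25/3
2. given r_C2 < 157/21: keep 16/3

16/3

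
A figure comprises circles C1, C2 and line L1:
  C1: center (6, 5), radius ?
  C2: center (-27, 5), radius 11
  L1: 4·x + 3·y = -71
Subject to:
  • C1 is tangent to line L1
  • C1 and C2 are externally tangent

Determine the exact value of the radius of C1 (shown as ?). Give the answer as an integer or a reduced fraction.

1. [C1‖L1]  r_C1² − 484 = 0  ⇒  r_C1 = 22 (r>0 drops 1)
2. [ext C1·C2]  r_C1² + 22r_C1 − 968 = 0  ⇒  r_C1 = 22 (r>0 drops 1)

22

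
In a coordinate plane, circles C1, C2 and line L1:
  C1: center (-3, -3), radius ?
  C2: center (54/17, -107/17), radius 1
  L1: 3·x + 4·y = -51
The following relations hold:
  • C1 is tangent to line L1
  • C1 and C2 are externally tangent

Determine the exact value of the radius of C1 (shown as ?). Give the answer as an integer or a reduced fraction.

6

1. [C1‖L1]  r_C1² − 36 = 0  ⇒  r_C1 = 6 (r>0 drops 1)
2. [ext C1·C2]  r_C1² + 2r_C1 − 48 = 0  ⇒  r_C1 = 6 (r>0 drops 1)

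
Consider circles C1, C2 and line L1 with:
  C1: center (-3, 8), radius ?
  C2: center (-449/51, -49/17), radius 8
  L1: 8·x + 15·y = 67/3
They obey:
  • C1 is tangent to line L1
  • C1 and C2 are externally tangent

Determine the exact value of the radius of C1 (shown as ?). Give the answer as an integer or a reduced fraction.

13/3

1. [C1‖L1]  r_C1² − 169/9 = 0  ⇒  r_C1 = 13/3 (r>0 drops 1)
2. [ext C1·C2]  r_C1² + 16r_C1 − 793/9 = 0  ⇒  r_C1 = 13/3 (r>0 drops 1)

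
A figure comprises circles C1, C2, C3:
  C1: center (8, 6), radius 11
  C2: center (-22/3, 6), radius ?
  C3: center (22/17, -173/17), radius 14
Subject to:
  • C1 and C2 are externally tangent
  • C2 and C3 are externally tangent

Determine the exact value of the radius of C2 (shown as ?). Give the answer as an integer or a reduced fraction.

13/3

1. [ext C1·C2]  r_C2² + 22r_C2 − 1027/9 = 0  ⇒  r_C2 = 13/3 (r>0 drops 1)
2. [ext C2·C3]  r_C2² + 28r_C2 − 1261/9 = 0  ⇒  r_C2 = 13/3 (r>0 drops 1)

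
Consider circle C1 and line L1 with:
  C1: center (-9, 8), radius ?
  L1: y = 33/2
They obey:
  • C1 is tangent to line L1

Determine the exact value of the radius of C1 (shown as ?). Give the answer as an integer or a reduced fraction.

17/2

1. [C1‖L1]  r_C1² − 289/4 = 0  ⇒  r_C1 = 17/2 (r>0 drops 1)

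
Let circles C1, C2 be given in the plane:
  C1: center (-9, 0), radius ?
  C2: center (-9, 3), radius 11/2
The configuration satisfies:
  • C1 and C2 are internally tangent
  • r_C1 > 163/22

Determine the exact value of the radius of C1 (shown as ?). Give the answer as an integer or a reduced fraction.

17/2

1. [int C1,C2]  r_C1² − 11r_C1 + 85/4 = 0  ⇒  r_C1 = 5/2 or 17/2
2. given r_C1 > 163/22: keep 17/2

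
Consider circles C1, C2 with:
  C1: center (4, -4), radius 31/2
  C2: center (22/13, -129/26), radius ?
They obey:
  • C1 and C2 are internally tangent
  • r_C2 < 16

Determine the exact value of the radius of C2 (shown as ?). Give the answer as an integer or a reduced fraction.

1. [int C1,C2]  r_C2² − 31r_C2 + 234 = 0  ⇒  r_C2 = 13 or 18
2. given r_C2 < 16: keep 13

13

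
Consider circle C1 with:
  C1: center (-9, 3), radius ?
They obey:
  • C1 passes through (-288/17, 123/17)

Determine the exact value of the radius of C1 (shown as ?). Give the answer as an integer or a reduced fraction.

1. [C1∋P]  r_C1² − 81 = 0  ⇒  r_C1 = 9 (r>0 drops 1)

9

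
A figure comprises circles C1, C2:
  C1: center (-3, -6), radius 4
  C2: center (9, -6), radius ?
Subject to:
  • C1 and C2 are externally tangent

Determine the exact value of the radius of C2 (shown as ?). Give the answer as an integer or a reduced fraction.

1. [ext C1·C2]  r_C2² + 8r_C2 − 128 = 0  ⇒  r_C2 = 8 (r>0 drops 1)

8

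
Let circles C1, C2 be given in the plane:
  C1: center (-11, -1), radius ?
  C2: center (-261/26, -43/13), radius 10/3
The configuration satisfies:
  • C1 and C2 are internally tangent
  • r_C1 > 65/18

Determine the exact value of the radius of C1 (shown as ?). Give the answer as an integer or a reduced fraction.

35/6

1. [int C1,C2]  r_C1² − (20/3)r_C1 + 175/36 = 0  ⇒  r_C1 = 5/6 or 35/6
2. given r_C1 > 65/18: keep 35/6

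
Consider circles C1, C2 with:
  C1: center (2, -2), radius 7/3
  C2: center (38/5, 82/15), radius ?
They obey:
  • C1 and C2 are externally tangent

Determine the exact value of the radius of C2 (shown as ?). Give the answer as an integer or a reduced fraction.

7

1. [ext C1·C2]  r_C2² + (14/3)r_C2 − 245/3 = 0  ⇒  r_C2 = 7 (r>0 drops 1)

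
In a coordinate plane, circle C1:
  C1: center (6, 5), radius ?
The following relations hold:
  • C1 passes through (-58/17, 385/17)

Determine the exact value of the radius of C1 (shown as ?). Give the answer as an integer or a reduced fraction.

1. [C1∋P]  r_C1² − 400 = 0  ⇒  r_C1 = 20 (r>0 drops 1)

20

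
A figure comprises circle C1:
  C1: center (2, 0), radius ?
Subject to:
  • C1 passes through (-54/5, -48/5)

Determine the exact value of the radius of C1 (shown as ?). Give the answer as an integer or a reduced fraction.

16

1. [C1∋P]  r_C1² − 256 = 0  ⇒  r_C1 = 16 (r>0 drops 1)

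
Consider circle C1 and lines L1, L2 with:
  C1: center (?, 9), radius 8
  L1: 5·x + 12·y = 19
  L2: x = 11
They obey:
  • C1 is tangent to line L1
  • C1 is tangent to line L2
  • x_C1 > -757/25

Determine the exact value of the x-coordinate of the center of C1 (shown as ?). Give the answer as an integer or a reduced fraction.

3

1. [C1‖L1]  x_C1² + (178/5)x_C1 − 579/5 = 0  ⇒  x_C1 = -193/5 or 3
2. [C1‖L2]  x_C1² − 22x_C1 + 57 = 0  ⇒  x_C1 = 3 or 19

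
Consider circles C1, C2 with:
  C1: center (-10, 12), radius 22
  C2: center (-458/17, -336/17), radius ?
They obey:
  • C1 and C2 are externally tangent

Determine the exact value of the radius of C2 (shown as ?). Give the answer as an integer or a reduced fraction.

14

1. [ext C1·C2]  r_C2² + 44r_C2 − 812 = 0  ⇒  r_C2 = 14 (r>0 drops 1)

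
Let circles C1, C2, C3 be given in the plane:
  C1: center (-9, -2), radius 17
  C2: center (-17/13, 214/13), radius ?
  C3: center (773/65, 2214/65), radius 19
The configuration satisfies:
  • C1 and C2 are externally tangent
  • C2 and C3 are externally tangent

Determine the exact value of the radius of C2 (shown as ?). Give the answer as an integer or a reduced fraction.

1. [ext C1·C2]  r_C2² + 34r_C2 − 111 = 0  ⇒  r_C2 = 3 (r>0 drops 1)
2. [ext C2·C3]  r_C2² + 38r_C2 − 123 = 0  ⇒  r_C2 = 3 (r>0 drops 1)

3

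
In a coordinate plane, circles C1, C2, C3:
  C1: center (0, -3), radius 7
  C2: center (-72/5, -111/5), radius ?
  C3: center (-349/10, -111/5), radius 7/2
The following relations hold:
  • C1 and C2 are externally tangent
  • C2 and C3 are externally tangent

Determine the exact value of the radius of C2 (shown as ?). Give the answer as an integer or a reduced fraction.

17

1. [ext C1·C2]  r_C2² + 14r_C2 − 527 = 0  ⇒  r_C2 = 17 (r>0 drops 1)
2. [ext C2·C3]  r_C2² + 7r_C2 − 408 = 0  ⇒  r_C2 = 17 (r>0 drops 1)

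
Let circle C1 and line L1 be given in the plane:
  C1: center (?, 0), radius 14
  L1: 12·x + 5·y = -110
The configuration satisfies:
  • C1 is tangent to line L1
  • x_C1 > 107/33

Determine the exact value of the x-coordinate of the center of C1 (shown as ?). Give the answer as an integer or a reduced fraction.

1. [C1‖L1]  x_C1² + (55/3)x_C1 − 146 = 0  ⇒  x_C1 = -73/3 or 6
2. given x_C1 > 107/33: keep 6

6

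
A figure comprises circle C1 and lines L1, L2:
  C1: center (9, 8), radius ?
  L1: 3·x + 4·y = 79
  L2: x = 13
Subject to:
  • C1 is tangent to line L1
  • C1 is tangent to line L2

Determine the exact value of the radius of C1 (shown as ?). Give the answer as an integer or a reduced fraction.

1. [C1‖L1]  r_C1² − 16 = 0  ⇒  r_C1 = 4 (r>0 drops 1)
2. [C1‖L2]  r_C1² − 16 = 0  ⇒  r_C1 = 4 (r>0 drops 1)

4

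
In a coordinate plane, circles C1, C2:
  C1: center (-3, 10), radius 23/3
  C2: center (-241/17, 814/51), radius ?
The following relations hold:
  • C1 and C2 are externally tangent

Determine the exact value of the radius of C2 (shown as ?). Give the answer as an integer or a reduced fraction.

5

1. [ext C1·C2]  r_C2² + (46/3)r_C2 − 305/3 = 0  ⇒  r_C2 = 5 (r>0 drops 1)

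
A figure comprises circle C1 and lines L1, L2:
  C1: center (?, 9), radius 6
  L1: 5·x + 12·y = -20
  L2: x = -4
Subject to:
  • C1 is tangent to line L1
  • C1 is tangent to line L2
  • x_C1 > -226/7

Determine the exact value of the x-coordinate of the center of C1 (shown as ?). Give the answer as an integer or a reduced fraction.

1. [C1‖L1]  x_C1² + (256/5)x_C1 + 412 = 0  ⇒  x_C1 = -206/5 or -10
2. [C1‖L2]  x_C1² + 8x_C1 − 20 = 0  ⇒  x_C1 = -10 or 2

-10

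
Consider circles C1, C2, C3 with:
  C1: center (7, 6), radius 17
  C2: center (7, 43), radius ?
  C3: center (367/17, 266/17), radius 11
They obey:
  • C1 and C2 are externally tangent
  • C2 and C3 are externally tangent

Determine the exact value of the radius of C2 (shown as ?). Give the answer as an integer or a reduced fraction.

1. [ext C1·C2]  r_C2² + 34r_C2 − 1080 = 0  ⇒  r_C2 = 20 (r>0 drops 1)
2. [ext C2·C3]  r_C2² + 22r_C2 − 840 = 0  ⇒  r_C2 = 20 (r>0 drops 1)

20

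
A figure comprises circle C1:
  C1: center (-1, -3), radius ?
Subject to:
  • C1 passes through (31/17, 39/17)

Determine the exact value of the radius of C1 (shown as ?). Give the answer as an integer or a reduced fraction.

1. [C1∋P]  r_C1² − 36 = 0  ⇒  r_C1 = 6 (r>0 drops 1)

6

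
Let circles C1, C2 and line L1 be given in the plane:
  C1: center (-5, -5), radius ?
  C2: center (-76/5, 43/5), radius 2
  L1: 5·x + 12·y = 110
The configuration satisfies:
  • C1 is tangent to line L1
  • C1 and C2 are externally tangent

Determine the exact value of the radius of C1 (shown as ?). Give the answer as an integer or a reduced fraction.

15

1. [C1‖L1]  r_C1² − 225 = 0  ⇒  r_C1 = 15 (r>0 drops 1)
2. [ext C1·C2]  r_C1² + 4r_C1 − 285 = 0  ⇒  r_C1 = 15 (r>0 drops 1)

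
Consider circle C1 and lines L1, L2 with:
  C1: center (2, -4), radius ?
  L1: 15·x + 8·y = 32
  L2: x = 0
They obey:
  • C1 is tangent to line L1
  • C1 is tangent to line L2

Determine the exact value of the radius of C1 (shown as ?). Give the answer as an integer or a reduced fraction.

1. [C1‖L1]  r_C1² − 4 = 0  ⇒  r_C1 = 2 (r>0 drops 1)
2. [C1‖L2]  r_C1² − 4 = 0  ⇒  r_C1 = 2 (r>0 drops 1)

2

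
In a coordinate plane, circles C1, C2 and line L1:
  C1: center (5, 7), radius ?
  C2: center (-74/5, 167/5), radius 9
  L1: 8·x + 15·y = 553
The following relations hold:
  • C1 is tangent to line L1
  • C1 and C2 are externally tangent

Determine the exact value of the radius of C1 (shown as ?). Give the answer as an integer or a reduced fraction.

1. [C1‖L1]  r_C1² − 576 = 0  ⇒  r_C1 = 24 (r>0 drops 1)
2. [ext C1·C2]  r_C1² + 18r_C1 − 1008 = 0  ⇒  r_C1 = 24 (r>0 drops 1)

24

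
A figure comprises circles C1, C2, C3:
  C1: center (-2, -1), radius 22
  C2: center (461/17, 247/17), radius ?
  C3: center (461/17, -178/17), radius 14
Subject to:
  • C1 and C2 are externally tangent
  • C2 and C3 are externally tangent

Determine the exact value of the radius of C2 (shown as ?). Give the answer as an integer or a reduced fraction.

11

1. [ext C1·C2]  r_C2² + 44r_C2 − 605 = 0  ⇒  r_C2 = 11 (r>0 drops 1)
2. [ext C2·C3]  r_C2² + 28r_C2 − 429 = 0  ⇒  r_C2 = 11 (r>0 drops 1)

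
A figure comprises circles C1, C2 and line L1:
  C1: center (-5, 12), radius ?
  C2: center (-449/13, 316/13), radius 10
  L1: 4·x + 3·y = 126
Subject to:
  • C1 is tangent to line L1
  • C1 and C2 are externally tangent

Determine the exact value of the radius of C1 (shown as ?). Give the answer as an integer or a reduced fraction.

1. [C1‖L1]  r_C1² − 484 = 0  ⇒  r_C1 = 22 (r>0 drops 1)
2. [ext C1·C2]  r_C1² + 20r_C1 − 924 = 0  ⇒  r_C1 = 22 (r>0 drops 1)

22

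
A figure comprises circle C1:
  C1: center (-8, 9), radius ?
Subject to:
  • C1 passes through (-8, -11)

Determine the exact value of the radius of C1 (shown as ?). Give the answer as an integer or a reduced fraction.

20

1. [C1∋P]  r_C1² − 400 = 0  ⇒  r_C1 = 20 (r>0 drops 1)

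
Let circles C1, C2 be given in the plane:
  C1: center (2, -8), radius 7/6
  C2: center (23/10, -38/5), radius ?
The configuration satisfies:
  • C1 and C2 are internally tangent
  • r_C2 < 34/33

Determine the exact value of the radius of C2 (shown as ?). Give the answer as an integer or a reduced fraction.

1. [int C1,C2]  r_C2² − (7/3)r_C2 + 10/9 = 0  ⇒  r_C2 = 2/3 or 5/3
2. given r_C2 < 34/33: keep 2/3

2/3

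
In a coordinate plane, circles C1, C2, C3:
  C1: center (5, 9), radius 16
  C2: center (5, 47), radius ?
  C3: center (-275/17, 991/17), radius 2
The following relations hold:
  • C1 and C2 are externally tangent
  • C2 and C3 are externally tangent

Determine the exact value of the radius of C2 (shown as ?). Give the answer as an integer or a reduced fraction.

1. [ext C1·C2]  r_C2² + 32r_C2 − 1188 = 0  ⇒  r_C2 = 22 (r>0 drops 1)
2. [ext C2·C3]  r_C2² + 4r_C2 − 572 = 0  ⇒  r_C2 = 22 (r>0 drops 1)

22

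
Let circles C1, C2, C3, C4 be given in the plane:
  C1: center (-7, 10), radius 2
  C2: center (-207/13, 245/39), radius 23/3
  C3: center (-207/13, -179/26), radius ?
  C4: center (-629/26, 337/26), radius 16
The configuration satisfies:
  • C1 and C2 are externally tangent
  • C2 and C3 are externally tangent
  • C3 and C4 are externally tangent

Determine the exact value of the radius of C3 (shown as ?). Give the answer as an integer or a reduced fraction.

11/2

1. [ext C2·C3]  r_C3² + (46/3)r_C3 − 1375/12 = 0  ⇒  r_C3 = 11/2 (r>0 drops 1)
2. [ext C3·C4]  r_C3² + 32r_C3 − 825/4 = 0  ⇒  r_C3 = 11/2 (r>0 drops 1)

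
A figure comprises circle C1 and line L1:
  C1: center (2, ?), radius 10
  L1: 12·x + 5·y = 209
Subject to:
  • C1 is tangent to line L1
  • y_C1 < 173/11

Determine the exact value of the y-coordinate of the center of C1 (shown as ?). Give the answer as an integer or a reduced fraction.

11

1. [C1‖L1]  y_C1² − 74y_C1 + 693 = 0  ⇒  y_C1 = 11 or 63
2. given y_C1 < 173/11: keep 11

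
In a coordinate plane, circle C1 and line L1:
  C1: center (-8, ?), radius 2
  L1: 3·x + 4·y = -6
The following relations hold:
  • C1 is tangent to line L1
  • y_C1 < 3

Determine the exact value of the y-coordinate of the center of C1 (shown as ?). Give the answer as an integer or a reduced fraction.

1. [C1‖L1]  y_C1² − 9y_C1 + 14 = 0  ⇒  y_C1 = 2 or 7
2. given y_C1 < 3: keep 2

2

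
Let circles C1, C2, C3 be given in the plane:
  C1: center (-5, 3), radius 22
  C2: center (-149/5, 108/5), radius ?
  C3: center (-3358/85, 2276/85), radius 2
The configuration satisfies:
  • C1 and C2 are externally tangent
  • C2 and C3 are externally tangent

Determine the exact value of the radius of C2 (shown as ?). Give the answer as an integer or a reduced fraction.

9

1. [ext C1·C2]  r_C2² + 44r_C2 − 477 = 0  ⇒  r_C2 = 9 (r>0 drops 1)
2. [ext C2·C3]  r_C2² + 4r_C2 − 117 = 0  ⇒  r_C2 = 9 (r>0 drops 1)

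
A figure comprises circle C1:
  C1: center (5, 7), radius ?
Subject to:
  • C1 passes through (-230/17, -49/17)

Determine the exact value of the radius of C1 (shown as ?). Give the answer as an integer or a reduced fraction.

21

1. [C1∋P]  r_C1² − 441 = 0  ⇒  r_C1 = 21 (r>0 drops 1)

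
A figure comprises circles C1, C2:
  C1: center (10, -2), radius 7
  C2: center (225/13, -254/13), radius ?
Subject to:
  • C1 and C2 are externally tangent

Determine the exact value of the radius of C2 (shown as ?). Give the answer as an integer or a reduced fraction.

12

1. [ext C1·C2]  r_C2² + 14r_C2 − 312 = 0  ⇒  r_C2 = 12 (r>0 drops 1)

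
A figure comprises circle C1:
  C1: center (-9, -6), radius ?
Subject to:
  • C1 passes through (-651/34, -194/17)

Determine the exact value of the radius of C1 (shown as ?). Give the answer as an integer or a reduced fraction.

1. [C1∋P]  r_C1² − 529/4 = 0  ⇒  r_C1 = 23/2 (r>0 drops 1)

23/2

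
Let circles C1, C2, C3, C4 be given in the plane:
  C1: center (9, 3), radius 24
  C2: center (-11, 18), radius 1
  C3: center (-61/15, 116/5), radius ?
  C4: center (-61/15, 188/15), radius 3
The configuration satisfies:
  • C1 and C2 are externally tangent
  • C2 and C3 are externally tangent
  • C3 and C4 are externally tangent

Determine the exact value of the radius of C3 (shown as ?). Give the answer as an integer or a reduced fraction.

1. [ext C2·C3]  r_C3² + 2r_C3 − 667/9 = 0  ⇒  r_C3 = 23/3 (r>0 drops 1)
2. [ext C3·C4]  r_C3² + 6r_C3 − 943/9 = 0  ⇒  r_C3 = 23/3 (r>0 drops 1)

23/3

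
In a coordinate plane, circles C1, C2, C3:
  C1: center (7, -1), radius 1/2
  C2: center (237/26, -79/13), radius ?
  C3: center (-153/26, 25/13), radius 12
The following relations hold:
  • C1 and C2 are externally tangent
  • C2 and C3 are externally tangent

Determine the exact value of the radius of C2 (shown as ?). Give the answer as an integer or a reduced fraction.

1. [ext C1·C2]  r_C2² + 1r_C2 − 30 = 0  ⇒  r_C2 = 5 (r>0 drops 1)
2. [ext C2·C3]  r_C2² + 24r_C2 − 145 = 0  ⇒  r_C2 = 5 (r>0 drops 1)

5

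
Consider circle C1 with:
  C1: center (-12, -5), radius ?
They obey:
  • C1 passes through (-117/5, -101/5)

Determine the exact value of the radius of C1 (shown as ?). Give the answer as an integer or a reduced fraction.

1. [C1∋P]  r_C1² − 361 = 0  ⇒  r_C1 = 19 (r>0 drops 1)

19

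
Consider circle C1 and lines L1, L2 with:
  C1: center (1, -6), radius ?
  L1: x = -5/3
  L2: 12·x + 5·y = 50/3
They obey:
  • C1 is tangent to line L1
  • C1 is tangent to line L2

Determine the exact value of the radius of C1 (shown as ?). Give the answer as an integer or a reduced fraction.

8/3

1. [C1‖L1]  r_C1² − 64/9 = 0  ⇒  r_C1 = 8/3 (r>0 drops 1)
2. [C1‖L2]  r_C1² − 64/9 = 0  ⇒  r_C1 = 8/3 (r>0 drops 1)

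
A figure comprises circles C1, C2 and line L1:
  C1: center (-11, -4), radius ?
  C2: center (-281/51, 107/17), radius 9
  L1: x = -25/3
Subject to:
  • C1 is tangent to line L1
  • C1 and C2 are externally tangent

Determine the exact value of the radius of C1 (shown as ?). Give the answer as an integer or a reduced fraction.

8/3

1. [C1‖L1]  r_C1² − 64/9 = 0  ⇒  r_C1 = 8/3 (r>0 drops 1)
2. [ext C1·C2]  r_C1² + 18r_C1 − 496/9 = 0  ⇒  r_C1 = 8/3 (r>0 drops 1)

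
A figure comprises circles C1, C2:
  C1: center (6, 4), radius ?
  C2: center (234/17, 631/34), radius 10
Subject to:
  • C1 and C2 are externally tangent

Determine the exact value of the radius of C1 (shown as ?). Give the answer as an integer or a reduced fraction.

1. [ext C1·C2]  r_C1² + 20r_C1 − 689/4 = 0  ⇒  r_C1 = 13/2 (r>0 drops 1)

13/2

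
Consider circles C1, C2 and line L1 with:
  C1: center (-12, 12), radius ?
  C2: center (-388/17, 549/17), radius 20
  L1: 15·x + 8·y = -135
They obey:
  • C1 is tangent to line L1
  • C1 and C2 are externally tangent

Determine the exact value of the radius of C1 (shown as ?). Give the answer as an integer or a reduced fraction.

3

1. [C1‖L1]  r_C1² − 9 = 0  ⇒  r_C1 = 3 (r>0 drops 1)
2. [ext C1·C2]  r_C1² + 40r_C1 − 129 = 0  ⇒  r_C1 = 3 (r>0 drops 1)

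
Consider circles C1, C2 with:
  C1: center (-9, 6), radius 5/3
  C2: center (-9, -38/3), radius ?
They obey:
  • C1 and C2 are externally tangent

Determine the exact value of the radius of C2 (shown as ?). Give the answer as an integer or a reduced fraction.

17

1. [ext C1·C2]  r_C2² + (10/3)r_C2 − 1037/3 = 0  ⇒  r_C2 = 17 (r>0 drops 1)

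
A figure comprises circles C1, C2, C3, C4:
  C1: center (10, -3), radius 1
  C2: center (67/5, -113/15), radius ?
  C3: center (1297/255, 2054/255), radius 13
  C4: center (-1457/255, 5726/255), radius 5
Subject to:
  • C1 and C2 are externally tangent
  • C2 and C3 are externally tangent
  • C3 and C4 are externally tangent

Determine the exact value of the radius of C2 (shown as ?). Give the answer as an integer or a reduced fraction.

1. [ext C1·C2]  r_C2² + 2r_C2 − 280/9 = 0  ⇒  r_C2 = 14/3 (r>0 drops 1)
2. [ext C2·C3]  r_C2² + 26r_C2 − 1288/9 = 0  ⇒  r_C2 = 14/3 (r>0 drops 1)

14/3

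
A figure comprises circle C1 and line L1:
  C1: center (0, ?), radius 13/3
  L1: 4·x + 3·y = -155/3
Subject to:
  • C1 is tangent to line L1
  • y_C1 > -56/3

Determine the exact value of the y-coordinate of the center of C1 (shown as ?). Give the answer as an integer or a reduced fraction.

-10

1. [C1‖L1]  y_C1² + (310/9)y_C1 + 2200/9 = 0  ⇒  y_C1 = -220/9 or -10
2. given y_C1 > -56/3: keep -10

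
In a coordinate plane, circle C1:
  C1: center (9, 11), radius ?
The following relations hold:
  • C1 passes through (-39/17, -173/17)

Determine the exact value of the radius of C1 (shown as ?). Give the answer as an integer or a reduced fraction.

1. [C1∋P]  r_C1² − 576 = 0  ⇒  r_C1 = 24 (r>0 drops 1)

24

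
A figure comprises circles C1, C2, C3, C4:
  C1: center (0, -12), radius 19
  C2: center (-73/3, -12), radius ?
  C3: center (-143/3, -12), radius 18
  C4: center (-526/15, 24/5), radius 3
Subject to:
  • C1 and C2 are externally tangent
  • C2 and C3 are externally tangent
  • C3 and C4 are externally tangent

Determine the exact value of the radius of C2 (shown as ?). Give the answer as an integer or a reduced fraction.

1. [ext C1·C2]  r_C2² + 38r_C2 − 2080/9 = 0  ⇒  r_C2 = 16/3 (r>0 drops 1)
2. [ext C2·C3]  r_C2² + 36r_C2 − 1984/9 = 0  ⇒  r_C2 = 16/3 (r>0 drops 1)

16/3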